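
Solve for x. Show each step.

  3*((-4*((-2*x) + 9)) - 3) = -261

Step 1. [3*((-4*((-2*x) + 9)) - 3) = -261] divide by the outer 3. So div: (-4*((-2*x) + 9)) - 3 = -87.
Step 2. [(-4*((-2*x) + 9)) - 3 = -87] peel the -3: add 3 from each side ⇒ sub: -4*((-2*x) + 9) = -84.
Step 3. [-4*((-2*x) + 9) = -84] -4 out front; divide by -4, so div: (-2*x) + 9 = 21.
Step 4. [(-2*x) + 9 = 21] subtract 9: x sits inside (… + 9). So sub: -2*x = 12.
Step 5. [-2*x = 12] -2·(inner) — divide through by -2, so div: x = -6.

Answer: x ∈ {-6}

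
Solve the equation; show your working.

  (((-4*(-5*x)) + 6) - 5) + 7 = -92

Step 1. [(((-4*(-5*x)) + 6) - 5) + 7 = -92] the outer +7 inverts by subtracting 7, so sub: ((-4*(-5*x)) + 6) - 5 = -99.
Step 2. [((-4*(-5*x)) + 6) - 5 = -99] -5 is outermost — add 5 both sides. So sub: (-4*(-5*x)) + 6 = -94.
Step 3. [(-4*(-5*x)) + 6 = -94] +6 is outermost — subtract 6 both sides. So sub: -4*(-5*x) = -100.
Step 4. [-4*(-5*x) = -100] -4 out front; divide by -4. So div: -5*x = 25.
Step 5. [-5*x = 25] divide by the outer -5. So div: x = -5.

Answer: x ∈ {-5}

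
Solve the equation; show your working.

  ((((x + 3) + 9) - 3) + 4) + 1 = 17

Step 1. [((((x + 3) + 9) - 3) + 4) + 1 = 17] subtract 1: x sits inside (… + 1). So sub: (((x + 3) + 9) - 3) + 4 = 16.
Step 2. [(((x + 3) + 9) - 3) + 4 = 16] +4 is outermost — subtract 4 both sides ⇒ sub: ((x + 3) + 9) - 3 = 12.
Step 3. [((x + 3) + 9) - 3 = 12] 3 comes off first (add 3), so sub: (x + 3) + 9 = 15.
Step 4. [(x + 3) + 9 = 15] subtract 9: x sits inside (… + 9). So sub: x + 3 = 6.
Step 5. [x + 3 = 6] +3 is outermost — subtract 3 both sides ⇒ sub: x = 3.

Answer: x ∈ {3}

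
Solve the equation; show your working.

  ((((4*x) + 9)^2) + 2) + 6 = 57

Step 1. [((((4*x) + 9)^2) + 2) + 6 = 57] +6 is outermost — subtract 6 both sides. So sub: (((4*x) + 9)^2) + 2 = 51.
Step 2. [(((4*x) + 9)^2) + 2 = 51] subtract 2: x sits inside (… + 2), so sub: ((4*x) + 9)^2 = 49.
Step 3. [((4*x) + 9)^2 = 49] LHS squared, RHS 49 ≥ 0: apply √ (±) ⇒ sqrt: (4*x) + 9 = 7 or -7.
Step 4. [(4*x) + 9 = 7 or -7] the outer +9 inverts by subtracting 9. So sub: 4*x = -2 or -16.
Step 5. [4*x = -2 or -16] 4·(inner) — divide through by 4, so div: x = -1/2 or -4.

Answer: x ∈ {-4, -1/2}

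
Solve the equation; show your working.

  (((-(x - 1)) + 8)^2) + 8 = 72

Step 1. [(((-(x - 1)) + 8)^2) + 8 = 72] peel the +8: subtract 8 from each side. So sub: ((-(x - 1)) + 8)^2 = 64.
Step 2. [((-(x - 1)) + 8)^2 = 64] LHS squared, RHS 64 ≥ 0: apply √ (±) ⇒ sqrt: (-(x - 1)) + 8 = 8 or -8.
Step 3. [(-(x - 1)) + 8 = 8 or -8] +8 is outermost — subtract 8 both sides ⇒ sub: -(x - 1) = 0 or -16.
Step 4. [-(x - 1) = 0 or -16] leading − — multiply by −1. So neg: x - 1 = 0 or 16.
Step 5. [x - 1 = 0 or 16] add 1: x sits inside (… - 1). So sub: x = 1 or 17.

Answer: x ∈ {1, 17}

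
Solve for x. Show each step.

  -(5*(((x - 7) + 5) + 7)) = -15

Step 1. [-(5*(((x - 7) + 5) + 7)) = -15] LHS negated; negate both sides, so neg: 5*(((x - 7) + 5) + 7) = 15.
Step 2. [5*(((x - 7) + 5) + 7) = 15] 5·(inner) — divide through by 5. So div: ((x - 7) + 5) + 7 = 3.
Step 3. [((x - 7) + 5) + 7 = 3] peel the +7: subtract 7 from each side ⇒ sub: (x - 7) + 5 = -4.
Step 4. [(x - 7) + 5 = -4] subtract 5: x sits inside (… + 5). So sub: x - 7 = -9.
Step 5. [x - 7 = -9] -7 is outermost — add 7 both sides ⇒ sub: x = -2.

Answer: x ∈ {-2}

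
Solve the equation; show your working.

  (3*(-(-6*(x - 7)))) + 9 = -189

Step 1. [(3*(-(-6*(x - 7)))) + 9 = -189] the outer +9 inverts by subtracting 9, so sub: 3*(-(-6*(x - 7))) = -198.
Step 2. [3*(-(-6*(x - 7))) = -198] LHS = 3·(…); ÷3 both sides ⇒ div: -(-6*(x - 7)) = -66.
Step 3. [-(-6*(x - 7)) = -66] LHS negated; negate both sides ⇒ neg: -6*(x - 7) = 66.
Step 4. [-6*(x - 7) = 66] LHS = -6·(…); ÷-6 both sides ⇒ div: x - 7 = -11.
Step 5. [x - 7 = -11] peel the -7: add 7 from each side. So sub: x = -4.

Answer: x ∈ {-4}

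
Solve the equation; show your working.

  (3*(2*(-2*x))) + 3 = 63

Step 1. [(3*(2*(-2*x))) + 3 = 63] 3 | LHS and 3 | 63: pull 3 out ⇒ factor: (2*(-2*x)) + 1 = 21.
Step 2. [(2*(-2*x)) + 1 = 21] +1 is outermost — subtract 1 both sides. So sub: 2*(-2*x) = 20.
Step 3. [2*(-2*x) = 20] divide by the outer 2 ⇒ div: -2*x = 10.
Step 4. [-2*x = 10] LHS = -2·(…); ÷-2 both sides, so div: x = -5.

Answer: x ∈ {-5}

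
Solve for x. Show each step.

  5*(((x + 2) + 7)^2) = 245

Step 1. [5*(((x + 2) + 7)^2) = 245] leading coefficient 5: divide by 5, so div: ((x + 2) + 7)^2 = 49.
Step 2. [((x + 2) + 7)^2 = 49] √ both sides: 49 ≥ 0 gives two branches, so sqrt: (x + 2) + 7 = 7 or -7.
Step 3. [(x + 2) + 7 = 7 or -7] 7 comes off first (subtract 7), so sub: x + 2 = 0 or -14.
Step 4. [x + 2 = 0 or -14] subtract 2: x sits inside (… + 2), so sub: x = -2 or -16.

Answer: x ∈ {-16, -2}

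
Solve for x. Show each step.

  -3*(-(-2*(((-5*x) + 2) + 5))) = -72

Step 1. [-3*(-(-2*(((-5*x) + 2) + 5))) = -72] -3·(inner) — divide through by -3 ⇒ div: -(-2*(((-5*x) + 2) + 5)) = 24.
Step 2. [-(-2*(((-5*x) + 2) + 5)) = 24] LHS negated; negate both sides. So neg: -2*(((-5*x) + 2) + 5) = -24.
Step 3. [-2*(((-5*x) + 2) + 5) = -24] -2·(inner) — divide through by -2 ⇒ div: ((-5*x) + 2) + 5 = 12.
Step 4. [((-5*x) + 2) + 5 = 12] subtract 5: x sits inside (… + 5). So sub: (-5*x) + 2 = 7.
Step 5. [(-5*x) + 2 = 7] 2 comes off first (subtract 2) ⇒ sub: -5*x = 5.
Step 6. [-5*x = 5] -5·(inner) — divide through by -5 ⇒ div: x = -1.

Answer: x ∈ {-1}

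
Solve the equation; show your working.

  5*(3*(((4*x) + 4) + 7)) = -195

Step 1. [5*(3*(((4*x) + 4) + 7)) = -195] LHS = 5·(…); ÷5 both sides. So div: 3*(((4*x) + 4) + 7) = -39.
Step 2. [3*(((4*x) + 4) + 7) = -39] divide by the outer 3, so div: ((4*x) + 4) + 7 = -13.
Step 3. [((4*x) + 4) + 7 = -13] 7 comes off first (subtract 7). So sub: (4*x) + 4 = -20.
Step 4. [(4*x) + 4 = -20] peel the +4: subtract 4 from each side ⇒ sub: 4*x = -24.
Step 5. [4*x = -24] 4 out front; divide by 4. So div: x = -6.

Answer: x ∈ {-6}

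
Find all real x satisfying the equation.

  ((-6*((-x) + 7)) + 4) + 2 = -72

Step 1. [((-6*((-x) + 7)) + 4) + 2 = -72] the outer +2 inverts by subtracting 2. So sub: (-6*((-x) + 7)) + 4 = -74.
Step 2. [(-6*((-x) + 7)) + 4 = -74] the outer +4 inverts by subtracting 4. So sub: -6*((-x) + 7) = -78.
Step 3. [-6*((-x) + 7) = -78] -6·(inner) — divide through by -6 ⇒ div: (-x) + 7 = 13.
Step 4. [(-x) + 7 = 13] +7 is outermost — subtract 7 both sides, so sub: -x = 6.
Step 5. [-x = 6] LHS negated; negate both sides, so neg: x = -6.

Answer: x ∈ {-6}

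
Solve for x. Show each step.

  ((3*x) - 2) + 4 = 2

Step 1. [((3*x) - 2) + 4 = 2] the outer +4 inverts by subtracting 4. So sub: (3*x) - 2 = -2.
Step 2. [(3*x) - 2 = -2] 2 comes off first (add 2). So sub: 3*x = 0.
Step 3. [3*x = 0] 3 out front; divide by 3, so div: x = 0.

Answer: x ∈ {0}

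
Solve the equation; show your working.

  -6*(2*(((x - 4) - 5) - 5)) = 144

Step 1. [-6*(2*(((x - 4) - 5) - 5)) = 144] -6·(inner) — divide through by -6 ⇒ div: 2*(((x - 4) - 5) - 5) = -24.
Step 2. [2*(((x - 4) - 5) - 5) = -24] 2 out front; divide by 2. So div: ((x - 4) - 5) - 5 = -12.
Step 3. [((x - 4) - 5) - 5 = -12] the outer -5 inverts by adding 5 ⇒ sub: (x - 4) - 5 = -7.
Step 4. [(x - 4) - 5 = -7] add 5: x sits inside (… - 5). So sub: x - 4 = -2.
Step 5. [x - 4 = -2] peel the -4: add 4 from each side ⇒ sub: x = 2.

Answer: x ∈ {2}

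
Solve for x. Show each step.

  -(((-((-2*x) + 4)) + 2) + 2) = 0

Step 1. [-(((-((-2*x) + 4)) + 2) + 2) = 0] flip signs both sides. So neg: ((-((-2*x) + 4)) + 2) + 2 = 0.
Step 2. [((-((-2*x) + 4)) + 2) + 2 = 0] +2 is outermost — subtract 2 both sides. So sub: (-((-2*x) + 4)) + 2 = -2.
Step 3. [(-((-2*x) + 4)) + 2 = -2] peel the +2: subtract 2 from each side ⇒ sub: -((-2*x) + 4) = -4.
Step 4. [-((-2*x) + 4) = -4] LHS negated; negate both sides. So neg: (-2*x) + 4 = 4.
Step 5. [(-2*x) + 4 = 4] +4 is outermost — subtract 4 both sides ⇒ sub: -2*x = 0.
Step 6. [-2*x = 0] -2 out front; divide by -2, so div: x = 0.

Answer: x ∈ {0}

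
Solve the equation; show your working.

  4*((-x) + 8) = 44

Step 1. [4*((-x) + 8) = 44] divide by the outer 4, so div: (-x) + 8 = 11.
Step 2. [(-x) + 8 = 11] subtract 8: x sits inside (… + 8), so sub: -x = 3.
Step 3. [-x = 3] flip signs both sides, so neg: x = -3.

Answer: x ∈ {-3}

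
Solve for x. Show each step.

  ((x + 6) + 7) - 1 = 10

Step 1. [((x + 6) + 7) - 1 = 10] -1 is outermost — add 1 both sides, so sub: (x + 6) + 7 = 11.
Step 2. [(x + 6) + 7 = 11] +7 is outermost — subtract 7 both sides ⇒ sub: x + 6 = 4.
Step 3. [x + 6 = 4] subtract 6: x sits inside (… + 6), so sub: x = -2.

Answer: x ∈ {-2}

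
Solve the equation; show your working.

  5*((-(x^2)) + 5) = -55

Step 1. [5*((-(x^2)) + 5) = -55] leading coefficient 5: divide by 5 ⇒ div: (-(x^2)) + 5 = -11.
Step 2. [(-(x^2)) + 5 = -11] +5 is outermost — subtract 5 both sides. So sub: -(x^2) = -16.
Step 3. [-(x^2) = -16] flip signs both sides. So neg: x^2 = 16.
Step 4. [x^2 = 16] √ both sides: 16 ≥ 0 gives two branches, so sqrt: x = 4 or -4.

Answer: x ∈ {-4, 4}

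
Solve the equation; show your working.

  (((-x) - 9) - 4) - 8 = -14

Step 1. [(((-x) - 9) - 4) - 8 = -14] the outer -8 inverts by adding 8, so sub: ((-x) - 9) - 4 = -6.
Step 2. [((-x) - 9) - 4 = -6] add 4: x sits inside (… - 4), so sub: (-x) - 9 = -2.
Step 3. [(-x) - 9 = -2] peel the -9: add 9 from each side, so sub: -x = 7.
Step 4. [-x = 7] leading − — multiply by −1. So neg: x = -7.

Answer: x ∈ {-7}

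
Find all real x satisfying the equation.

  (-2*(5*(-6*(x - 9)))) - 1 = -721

Step 1. [(-2*(5*(-6*(x - 9)))) - 1 = -721] peel the -1: add 1 from each side ⇒ sub: -2*(5*(-6*(x - 9))) = -720.
Step 2. [-2*(5*(-6*(x - 9))) = -720] leading coefficient -2: divide by -2. So div: 5*(-6*(x - 9)) = 360.
Step 3. [5*(-6*(x - 9)) = 360] divide by the outer 5, so div: -6*(x - 9) = 72.
Step 4. [-6*(x - 9) = 72] divide by the outer -6. So div: x - 9 = -12.
Step 5. [x - 9 = -12] peel the -9: add 9 from each side. So sub: x = -3.

Answer: x ∈ {-3}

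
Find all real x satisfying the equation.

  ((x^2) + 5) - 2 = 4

Step 1. [((x^2) + 5) - 2 = 4] peel the -2: add 2 from each side. So sub: (x^2) + 5 = 6.
Step 2. [(x^2) + 5 = 6] 5 comes off first (subtract 5). So sub: x^2 = 1.
Step 3. [x^2 = 1] √ both sides: 1 ≥ 0 gives two branches, so sqrt: x = 1 or -1.

Answer: x ∈ {-1, 1}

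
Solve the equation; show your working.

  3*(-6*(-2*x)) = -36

Step 1. [3*(-6*(-2*x)) = -36] LHS = 3·(…); ÷3 both sides, so div: -6*(-2*x) = -12.
Step 2. [-6*(-2*x) = -12] -6 out front; divide by -6, so div: -2*x = 2.
Step 3. [-2*x = 2] -2·(inner) — divide through by -2 ⇒ div: x = -1.

Answer: x ∈ {-1}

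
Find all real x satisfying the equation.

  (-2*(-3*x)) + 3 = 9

Step 1. [(-2*(-3*x)) + 3 = 9] peel the +3: subtract 3 from each side ⇒ sub: -2*(-3*x) = 6.
Step 2. [-2*(-3*x) = 6] -2·(inner) — divide through by -2, so div: -3*x = -3.
Step 3. [-3*x = -3] LHS = -3·(…); ÷-3 both sides ⇒ div: x = 1.

Answer: x ∈ {1}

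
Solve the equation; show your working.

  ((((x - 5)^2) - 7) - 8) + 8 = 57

Step 1. [((((x - 5)^2) - 7) - 8) + 8 = 57] +8 is outermost — subtract 8 both sides ⇒ sub: (((x - 5)^2) - 7) - 8 = 49.
Step 2. [(((x - 5)^2) - 7) - 8 = 49] peel the -8: add 8 from each side ⇒ sub: ((x - 5)^2) - 7 = 57.
Step 3. [((x - 5)^2) - 7 = 57] peel the -7: add 7 from each side. So sub: (x - 5)^2 = 64.
Step 4. [(x - 5)^2 = 64] 64 ≥ 0, LHS is (·)² — take ±√, so sqrt: x - 5 = 8 or -8.
Step 5. [x - 5 = 8 or -8] add 5: x sits inside (… - 5). So sub: x = 13 or -3.

Answer: x ∈ {-3, 13}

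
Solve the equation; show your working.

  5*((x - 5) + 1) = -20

Step 1. [5*((x - 5) + 1) = -20] 5·(inner) — divide through by 5 ⇒ div: (x - 5) + 1 = -4.
Step 2. [(x - 5) + 1 = -4] 1 comes off first (subtract 1) ⇒ sub: x - 5 = -5.
Step 3. [x - 5 = -5] 5 comes off first (add 5). So sub: x = 0.

Answer: x ∈ {0}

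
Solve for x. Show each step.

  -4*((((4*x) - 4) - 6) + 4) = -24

Step 1. [-4*((((4*x) - 4) - 6) + 4) = -24] divide by the outer -4 ⇒ div: (((4*x) - 4) - 6) + 4 = 6.
Step 2. [(((4*x) - 4) - 6) + 4 = 6] subtract 4: x sits inside (… + 4) ⇒ sub: ((4*x) - 4) - 6 = 2.
Step 3. [((4*x) - 4) - 6 = 2] the outer -6 inverts by adding 6 ⇒ sub: (4*x) - 4 = 8.
Step 4. [(4*x) - 4 = 8] 4 | LHS and 4 | 8: pull 4 out ⇒ factor: x - 1 = 2.
Step 5. [x - 1 = 2] peel the -1: add 1 from each side, so sub: x = 3.

Answer: x ∈ {3}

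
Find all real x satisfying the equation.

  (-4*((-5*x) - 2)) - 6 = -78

Step 1. [(-4*((-5*x) - 2)) - 6 = -78] 6 comes off first (add 6) ⇒ sub: -4*((-5*x) - 2) = -72.
Step 2. [-4*((-5*x) - 2) = -72] LHS = -4·(…); ÷-4 both sides ⇒ div: (-5*x) - 2 = 18.
Step 3. [(-5*x) - 2 = 18] the outer -2 inverts by adding 2. So sub: -5*x = 20.
Step 4. [-5*x = 20] divide by the outer -5. So div: x = -4.

Answer: x ∈ {-4}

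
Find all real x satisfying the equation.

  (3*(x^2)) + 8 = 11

Step 1. [(3*(x^2)) + 8 = 11] +8 is outermost — subtract 8 both sides ⇒ sub: 3*(x^2) = 3.
Step 2. [3*(x^2) = 3] divide by the outer 3. So div: x^2 = 1.
Step 3. [x^2 = 1] √ both sides: 1 ≥ 0 gives two branches. So sqrt: x = 1 or -1.

Answer: x ∈ {-1, 1}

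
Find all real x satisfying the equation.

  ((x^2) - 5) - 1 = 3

Step 1. [((x^2) - 5) - 1 = 3] peel the -1: add 1 from each side, so sub: (x^2) - 5 = 4.
Step 2. [(x^2) - 5 = 4] 5 comes off first (add 5), so sub: x^2 = 9.
Step 3. [x^2 = 9] LHS squared, RHS 9 ≥ 0: apply √ (±), so sqrt: x = 3 or -3.

Answer: x ∈ {-3, 3}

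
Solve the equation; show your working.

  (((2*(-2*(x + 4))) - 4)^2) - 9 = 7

Step 1. [(((2*(-2*(x + 4))) - 4)^2) - 9 = 7] add 9: x sits inside (… - 9), so sub: ((2*(-2*(x + 4))) - 4)^2 = 16.
Step 2. [((2*(-2*(x + 4))) - 4)^2 = 16] LHS squared, RHS 16 ≥ 0: apply √ (±) ⇒ sqrt: (2*(-2*(x + 4))) - 4 = 4 or -4.
Step 3. [(2*(-2*(x + 4))) - 4 = 4 or -4] 2 | LHS and 2 | 4 or -4: pull 2 out ⇒ factor: (-2*(x + 4)) - 2 = 2 or -2.
Step 4. [(-2*(x + 4)) - 2 = 2 or -2] -2 divides every term; factor it out. So factor: (x + 4) + 1 = -1 or 1.
Step 5. [(x + 4) + 1 = -1 or 1] subtract 1: x sits inside (… + 1). So sub: x + 4 = -2 or 0.
Step 6. [x + 4 = -2 or 0] peel the +4: subtract 4 from each side, so sub: x = -6 or -4.

Answer: x ∈ {-6, -4}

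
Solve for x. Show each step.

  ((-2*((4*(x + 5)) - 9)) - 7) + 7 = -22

Step 1. [((-2*((4*(x + 5)) - 9)) - 7) + 7 = -22] subtract 7: x sits inside (… + 7), so sub: (-2*((4*(x + 5)) - 9)) - 7 = -29.
Step 2. [(-2*((4*(x + 5)) - 9)) - 7 = -29] the outer -7 inverts by adding 7, so sub: -2*((4*(x + 5)) - 9) = -22.
Step 3. [-2*((4*(x + 5)) - 9) = -22] -2·(inner) — divide through by -2. So div: (4*(x + 5)) - 9 = 11.
Step 4. [(4*(x + 5)) - 9 = 11] -9 is outermost — add 9 both sides. So sub: 4*(x + 5) = 20.
Step 5. [4*(x + 5) = 20] 4·(inner) — divide through by 4 ⇒ div: x + 5 = 5.
Step 6. [x + 5 = 5] 5 comes off first (subtract 5), so sub: x = 0.

Answer: x ∈ {0}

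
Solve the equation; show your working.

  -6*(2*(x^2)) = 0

Step 1. [-6*(2*(x^2)) = 0] LHS = -6·(…); ÷-6 both sides. So div: 2*(x^2) = 0.
Step 2. [2*(x^2) = 0] LHS = 2·(…); ÷2 both sides ⇒ div: x^2 = 0.
Step 3. [x^2 = 0] LHS squared, RHS 0 ≥ 0: apply √ (±) ⇒ sqrt: x = 0.

Answer: x ∈ {0}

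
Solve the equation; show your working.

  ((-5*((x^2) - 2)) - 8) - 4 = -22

Step 1. [((-5*((x^2) - 2)) - 8) - 4 = -22] the outer -4 inverts by adding 4. So sub: (-5*((x^2) - 2)) - 8 = -18.
Step 2. [(-5*((x^2) - 2)) - 8 = -18] the outer -8 inverts by adding 8, so sub: -5*((x^2) - 2) = -10.
Step 3. [-5*((x^2) - 2) = -10] LHS = -5·(…); ÷-5 both sides, so div: (x^2) - 2 = 2.
Step 4. [(x^2) - 2 = 2] 2 comes off first (add 2), so sub: x^2 = 4.
Step 5. [x^2 = 4] √ both sides: 4 ≥ 0 gives two branches, so sqrt: x = 2 or -2.

Answer: x ∈ {-2, 2}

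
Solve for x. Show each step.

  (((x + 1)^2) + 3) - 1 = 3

Step 1. [(((x + 1)^2) + 3) - 1 = 3] 1 comes off first (add 1). So sub: ((x + 1)^2) + 3 = 4.
Step 2. [((x + 1)^2) + 3 = 4] subtract 3: x sits inside (… + 3). So sub: (x + 1)^2 = 1.
Step 3. [(x + 1)^2 = 1] 1 ≥ 0, LHS is (·)² — take ±√. So sqrt: x + 1 = 1 or -1.
Step 4. [x + 1 = 1 or -1] subtract 1: x sits inside (… + 1), so sub: x = 0 or -2.

Answer: x ∈ {-2, 0}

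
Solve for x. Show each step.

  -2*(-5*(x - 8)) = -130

Step 1. [-2*(-5*(x - 8)) = -130] -2 out front; divide by -2 ⇒ div: -5*(x - 8) = 65.
Step 2. [-5*(x - 8) = 65] LHS = -5·(…); ÷-5 both sides ⇒ div: x - 8 = -13.
Step 3. [x - 8 = -13] 8 comes off first (add 8). So sub: x = -5.

Answer: x ∈ {-5}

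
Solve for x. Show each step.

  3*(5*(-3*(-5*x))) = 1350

Step 1. [3*(5*(-3*(-5*x))) = 1350] divide by the outer 3 ⇒ div: 5*(-3*(-5*x)) = 450.
Step 2. [5*(-3*(-5*x)) = 450] 5·(inner) — divide through by 5, so div: -3*(-5*x) = 90.
Step 3. [-3*(-5*x) = 90] -3·(inner) — divide through by -3 ⇒ div: -5*x = -30.
Step 4. [-5*x = -30] -5 out front; divide by -5. So div: x = 6.

Answer: x ∈ {6}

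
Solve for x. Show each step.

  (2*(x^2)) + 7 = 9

Step 1. [(2*(x^2)) + 7 = 9] the outer +7 inverts by subtracting 7 ⇒ sub: 2*(x^2) = 2.
Step 2. [2*(x^2) = 2] 2 out front; divide by 2, so div: x^2 = 1.
Step 3. [x^2 = 1] √ both sides: 1 ≥ 0 gives two branches, so sqrt: x = 1 or -1.

Answer: x ∈ {-1, 1}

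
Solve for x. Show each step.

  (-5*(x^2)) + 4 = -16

Step 1. [(-5*(x^2)) + 4 = -16] 4 comes off first (subtract 4). So sub: -5*(x^2) = -20.
Step 2. [-5*(x^2) = -20] -5·(inner) — divide through by -5. So div: x^2 = 4.
Step 3. [x^2 = 4] √ both sides: 4 ≥ 0 gives two branches. So sqrt: x = 2 or -2.

Answer: x ∈ {-2, 2}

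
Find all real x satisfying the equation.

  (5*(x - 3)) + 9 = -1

Step 1. [(5*(x - 3)) + 9 = -1] the outer +9 inverts by subtracting 9 ⇒ sub: 5*(x - 3) = -10.
Step 2. [5*(x - 3) = -10] 5 out front; divide by 5, so div: x - 3 = -2.
Step 3. [x - 3 = -2] the outer -3 inverts by adding 3, so sub: x = 1.

Answer: x ∈ {1}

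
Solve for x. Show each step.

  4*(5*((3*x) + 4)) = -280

Step 1. [4*(5*((3*x) + 4)) = -280] divide by the outer 4 ⇒ div: 5*((3*x) + 4) = -70.
Step 2. [5*((3*x) + 4) = -70] 5·(inner) — divide through by 5, so div: (3*x) + 4 = -14.
Step 3. [(3*x) + 4 = -14] peel the +4: subtract 4 from each side ⇒ sub: 3*x = -18.
Step 4. [3*x = -18] 3·(inner) — divide through by 3, so div: x = -6.

Answer: x ∈ {-6}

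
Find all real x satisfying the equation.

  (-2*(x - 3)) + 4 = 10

Step 1. [(-2*(x - 3)) + 4 = 10] 4 comes off first (subtract 4), so sub: -2*(x - 3) = 6.
Step 2. [-2*(x - 3) = 6] -2·(inner) — divide through by -2. So div: x - 3 = -3.
Step 3. [x - 3 = -3] peel the -3: add 3 from each side ⇒ sub: x = 0.

Answer: x ∈ {0}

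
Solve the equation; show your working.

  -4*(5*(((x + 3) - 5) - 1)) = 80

Step 1. [-4*(5*(((x + 3) - 5) - 1)) = 80] divide by the outer -4. So div: 5*(((x + 3) - 5) - 1) = -20.
Step 2. [5*(((x + 3) - 5) - 1) = -20] LHS = 5·(…); ÷5 both sides ⇒ div: ((x + 3) - 5) - 1 = -4.
Step 3. [((x + 3) - 5) - 1 = -4] peel the -1: add 1 from each side. So sub: (x + 3) - 5 = -3.
Step 4. [(x + 3) - 5 = -3] peel the -5: add 5 from each side. So sub: x + 3 = 2.
Step 5. [x + 3 = 2] 3 comes off first (subtract 3). So sub: x = -1.

Answer: x ∈ {-1}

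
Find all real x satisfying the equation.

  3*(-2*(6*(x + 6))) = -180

Step 1. [3*(-2*(6*(x + 6))) = -180] 3 out front; divide by 3, so div: -2*(6*(x + 6)) = -60.
Step 2. [-2*(6*(x + 6)) = -60] -2·(inner) — divide through by -2. So div: 6*(x + 6) = 30.
Step 3. [6*(x + 6) = 30] 6 out front; divide by 6, so div: x + 6 = 5.
Step 4. [x + 6 = 5] the outer +6 inverts by subtracting 6 ⇒ sub: x = -1.

Answer: x ∈ {-1}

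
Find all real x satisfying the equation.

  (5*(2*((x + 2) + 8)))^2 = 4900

Step 1. [(5*(2*((x + 2) + 8)))^2 = 4900] √ both sides: 4900 ≥ 0 gives two branches. So sqrt: 5*(2*((x + 2) + 8)) = 70 or -70.
Step 2. [5*(2*((x + 2) + 8)) = 70 or -70] divide by the outer 5 ⇒ div: 2*((x + 2) + 8) = 14 or -14.
Step 3. [2*((x + 2) + 8) = 14 or -14] 2·(inner) — divide through by 2. So div: (x + 2) + 8 = 7 or -7.
Step 4. [(x + 2) + 8 = 7 or -7] 8 comes off first (subtract 8). So sub: x + 2 = -1 or -15.
Step 5. [x + 2 = -1 or -15] 2 comes off first (subtract 2). So sub: x = -3 or -17.

Answer: x ∈ {-17, -3}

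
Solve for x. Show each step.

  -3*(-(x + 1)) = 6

Step 1. [-3*(-(x + 1)) = 6] divide by the outer -3, so div: -(x + 1) = -2.
Step 2. [-(x + 1) = -2] LHS negated; negate both sides, so neg: x + 1 = 2.
Step 3. [x + 1 = 2] subtract 1: x sits inside (… + 1) ⇒ sub: x = 1.

Answer: x ∈ {1}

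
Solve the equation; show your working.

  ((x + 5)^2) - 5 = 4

Step 1. [((x + 5)^2) - 5 = 4] add 5: x sits inside (… - 5). So sub: (x + 5)^2 = 9.
Step 2. [(x + 5)^2 = 9] √ both sides: 9 ≥ 0 gives two branches, so sqrt: x + 5 = 3 or -3.
Step 3. [x + 5 = 3 or -3] +5 is outermost — subtract 5 both sides, so sub: x = -2 or -8.

Answer: x ∈ {-8, -2}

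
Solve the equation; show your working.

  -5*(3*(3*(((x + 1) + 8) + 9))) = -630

Step 1. [-5*(3*(3*(((x + 1) + 8) + 9))) = -630] -5·(inner) — divide through by -5. So div: 3*(3*(((x + 1) + 8) + 9)) = 126.
Step 2. [3*(3*(((x + 1) + 8) + 9)) = 126] 3 out front; divide by 3. So div: 3*(((x + 1) + 8) + 9) = 42.
Step 3. [3*(((x + 1) + 8) + 9) = 42] leading coefficient 3: divide by 3. So div: ((x + 1) + 8) + 9 = 14.
Step 4. [((x + 1) + 8) + 9 = 14] the outer +9 inverts by subtracting 9, so sub: (x + 1) + 8 = 5.
Step 5. [(x + 1) + 8 = 5] 8 comes off first (subtract 8). So sub: x + 1 = -3.
Step 6. [x + 1 = -3] peel the +1: subtract 1 from each side, so sub: x = -4.

Answer: x ∈ {-4}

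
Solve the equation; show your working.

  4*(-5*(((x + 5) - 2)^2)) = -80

Step 1. [4*(-5*(((x + 5) - 2)^2)) = -80] 4 out front; divide by 4, so div: -5*(((x + 5) - 2)^2) = -20.
Step 2. [-5*(((x + 5) - 2)^2) = -20] LHS = -5·(…); ÷-5 both sides. So div: ((x + 5) - 2)^2 = 4.
Step 3. [((x + 5) - 2)^2 = 4] LHS squared, RHS 4 ≥ 0: apply √ (±) ⇒ sqrt: (x + 5) - 2 = 2 or -2.
Step 4. [(x + 5) - 2 = 2 or -2] peel the -2: add 2 from each side. So sub: x + 5 = 4 or 0.
Step 5. [x + 5 = 4 or 0] 5 comes off first (subtract 5) ⇒ sub: x = -1 or -5.

Answer: x ∈ {-5, -1}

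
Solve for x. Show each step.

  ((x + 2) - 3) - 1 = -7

Step 1. [((x + 2) - 3) - 1 = -7] the outer -1 inverts by adding 1, so sub: (x + 2) - 3 = -6.
Step 2. [(x + 2) - 3 = -6] 3 comes off first (add 3). So sub: x + 2 = -3.
Step 3. [x + 2 = -3] 2 comes off first (subtract 2) ⇒ sub: x = -5.

Answer: x ∈ {-5}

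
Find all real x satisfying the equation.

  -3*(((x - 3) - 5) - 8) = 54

Step 1. [-3*(((x - 3) - 5) - 8) = 54] -3 out front; divide by -3. So div: ((x - 3) - 5) - 8 = -18.
Step 2. [((x - 3) - 5) - 8 = -18] the outer -8 inverts by adding 8. So sub: (x - 3) - 5 = -10.
Step 3. [(x - 3) - 5 = -10] peel the -5: add 5 from each side ⇒ sub: x - 3 = -5.
Step 4. [x - 3 = -5] -3 is outermost — add 3 both sides. So sub: x = -2.

Answer: x ∈ {-2}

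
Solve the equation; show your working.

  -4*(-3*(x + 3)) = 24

Step 1. [-4*(-3*(x + 3)) = 24] -4 out front; divide by -4. So div: -3*(x + 3) = -6.
Step 2. [-3*(x + 3) = -6] leading coefficient -3: divide by -3 ⇒ div: x + 3 = 2.
Step 3. [x + 3 = 2] 3 comes off first (subtract 3), so sub: x = -1.

Answer: x ∈ {-1}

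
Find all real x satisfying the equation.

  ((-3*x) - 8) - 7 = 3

Step 1. [((-3*x) - 8) - 7 = 3] the outer -7 inverts by adding 7, so sub: (-3*x) - 8 = 10.
Step 2. [(-3*x) - 8 = 10] 8 comes off first (add 8), so sub: -3*x = 18.
Step 3. [-3*x = 18] -3·(inner) — divide through by -3, so div: x = -6.

Answer: x ∈ {-6}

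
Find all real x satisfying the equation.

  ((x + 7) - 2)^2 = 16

Step 1. [((x + 7) - 2)^2 = 16] 16 ≥ 0, LHS is (·)² — take ±√, so sqrt: (x + 7) - 2 = 4 or -4.
Step 2. [(x + 7) - 2 = 4 or -4] the outer -2 inverts by adding 2 ⇒ sub: x + 7 = 6 or -2.
Step 3. [x + 7 = 6 or -2] 7 comes off first (subtract 7) ⇒ sub: x = -1 or -9.

Answer: x ∈ {-9, -1}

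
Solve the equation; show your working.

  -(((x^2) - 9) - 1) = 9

Step 1. [-(((x^2) - 9) - 1) = 9] leading − — multiply by −1. So neg: ((x^2) - 9) - 1 = -9.
Step 2. [((x^2) - 9) - 1 = -9] add 1: x sits inside (… - 1) ⇒ sub: (x^2) - 9 = -8.
Step 3. [(x^2) - 9 = -8] 9 comes off first (add 9), so sub: x^2 = 1.
Step 4. [x^2 = 1] √ both sides: 1 ≥ 0 gives two branches, so sqrt: x = 1 or -1.

Answer: x ∈ {-1, 1}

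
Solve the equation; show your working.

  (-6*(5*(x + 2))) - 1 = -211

Step 1. [(-6*(5*(x + 2))) - 1 = -211] peel the -1: add 1 from each side, so sub: -6*(5*(x + 2)) = -210.
Step 2. [-6*(5*(x + 2)) = -210] -6 out front; divide by -6 ⇒ div: 5*(x + 2) = 35.
Step 3. [5*(x + 2) = 35] LHS = 5·(…); ÷5 both sides ⇒ div: x + 2 = 7.
Step 4. [x + 2 = 7] the outer +2 inverts by subtracting 2 ⇒ sub: x = 5.

Answer: x ∈ {5}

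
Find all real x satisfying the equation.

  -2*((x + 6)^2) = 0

Step 1. [-2*((x + 6)^2) = 0] leading coefficient -2: divide by -2 ⇒ div: (x + 6)^2 = 0.
Step 2. [(x + 6)^2 = 0] LHS squared, RHS 0 ≥ 0: apply √ (±). So sqrt: x + 6 = 0.
Step 3. [x + 6 = 0] subtract 6: x sits inside (… + 6). So sub: x = -6.

Answer: x ∈ {-6}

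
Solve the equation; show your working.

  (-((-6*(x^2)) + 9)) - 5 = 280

Step 1. [(-((-6*(x^2)) + 9)) - 5 = 280] peel the -5: add 5 from each side ⇒ sub: -((-6*(x^2)) + 9) = 285.
Step 2. [-((-6*(x^2)) + 9) = 285] leading − — multiply by −1. So neg: (-6*(x^2)) + 9 = -285.
Step 3. [(-6*(x^2)) + 9 = -285] +9 is outermost — subtract 9 both sides. So sub: -6*(x^2) = -294.
Step 4. [-6*(x^2) = -294] divide by the outer -6, so div: x^2 = 49.
Step 5. [x^2 = 49] LHS squared, RHS 49 ≥ 0: apply √ (±), so sqrt: x = 7 or -7.

Answer: x ∈ {-7, 7}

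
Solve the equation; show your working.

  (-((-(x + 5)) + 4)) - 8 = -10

Step 1. [(-((-(x + 5)) + 4)) - 8 = -10] 8 comes off first (add 8) ⇒ sub: -((-(x + 5)) + 4) = -2.
Step 2. [-((-(x + 5)) + 4) = -2] leading − — multiply by −1 ⇒ neg: (-(x + 5)) + 4 = 2.
Step 3. [(-(x + 5)) + 4 = 2] peel the +4: subtract 4 from each side ⇒ sub: -(x + 5) = -2.
Step 4. [-(x + 5) = -2] LHS negated; negate both sides. So neg: x + 5 = 2.
Step 5. [x + 5 = 2] subtract 5: x sits inside (… + 5) ⇒ sub: x = -3.

Answer: x ∈ {-3}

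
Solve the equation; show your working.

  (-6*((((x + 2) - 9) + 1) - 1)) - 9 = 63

Step 1. [(-6*((((x + 2) - 9) + 1) - 1)) - 9 = 63] -9 is outermost — add 9 both sides ⇒ sub: -6*((((x + 2) - 9) + 1) - 1) = 72.
Step 2. [-6*((((x + 2) - 9) + 1) - 1) = 72] -6 out front; divide by -6. So div: (((x + 2) - 9) + 1) - 1 = -12.
Step 3. [(((x + 2) - 9) + 1) - 1 = -12] peel the -1: add 1 from each side, so sub: ((x + 2) - 9) + 1 = -11.
Step 4. [((x + 2) - 9) + 1 = -11] peel the +1: subtract 1 from each side ⇒ sub: (x + 2) - 9 = -12.
Step 5. [(x + 2) - 9 = -12] the outer -9 inverts by adding 9 ⇒ sub: x + 2 = -3.
Step 6. [x + 2 = -3] 2 comes off first (subtract 2). So sub: x = -5.

Answer: x ∈ {-5}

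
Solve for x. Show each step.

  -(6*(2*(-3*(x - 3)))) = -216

Step 1. [-(6*(2*(-3*(x - 3)))) = -216] flip signs both sides ⇒ neg: 6*(2*(-3*(x - 3))) = 216.
Step 2. [6*(2*(-3*(x - 3))) = 216] 6·(inner) — divide through by 6. So div: 2*(-3*(x - 3)) = 36.
Step 3. [2*(-3*(x - 3)) = 36] 2·(inner) — divide through by 2 ⇒ div: -3*(x - 3) = 18.
Step 4. [-3*(x - 3) = 18] divide by the outer -3. So div: x - 3 = -6.
Step 5. [x - 3 = -6] peel the -3: add 3 from each side ⇒ sub: x = -3.

Answer: x ∈ {-3}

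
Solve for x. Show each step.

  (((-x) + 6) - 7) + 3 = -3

Step 1. [(((-x) + 6) - 7) + 3 = -3] subtract 3: x sits inside (… + 3) ⇒ sub: ((-x) + 6) - 7 = -6.
Step 2. [((-x) + 6) - 7 = -6] peel the -7: add 7 from each side, so sub: (-x) + 6 = 1.
Step 3. [(-x) + 6 = 1] the outer +6 inverts by subtracting 6, so sub: -x = -5.
Step 4. [-x = -5] LHS negated; negate both sides. So neg: x = 5.

Answer: x ∈ {5}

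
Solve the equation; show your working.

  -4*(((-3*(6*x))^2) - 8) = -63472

Step 1. [-4*(((-3*(6*x))^2) - 8) = -63472] divide by the outer -4. So div: ((-3*(6*x))^2) - 8 = 15868.
Step 2. [((-3*(6*x))^2) - 8 = 15868] add 8: x sits inside (… - 8), so sub: (-3*(6*x))^2 = 15876.
Step 3. [(-3*(6*x))^2 = 15876] 15876 ≥ 0, LHS is (·)² — take ±√, so sqrt: -3*(6*x) = 126 or -126.
Step 4. [-3*(6*x) = 126 or -126] divide by the outer -3. So div: 6*x = -42 or 42.
Step 5. [6*x = -42 or 42] 6·(inner) — divide through by 6 ⇒ div: x = -7 or 7.

Answer: x ∈ {-7, 7}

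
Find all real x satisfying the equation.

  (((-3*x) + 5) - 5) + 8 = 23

Step 1. [(((-3*x) + 5) - 5) + 8 = 23] +8 is outermost — subtract 8 both sides ⇒ sub: ((-3*x) + 5) - 5 = 15.
Step 2. [((-3*x) + 5) - 5 = 15] add 5: x sits inside (… - 5). So sub: (-3*x) + 5 = 20.
Step 3. [(-3*x) + 5 = 20] peel the +5: subtract 5 from each side, so sub: -3*x = 15.
Step 4. [-3*x = 15] divide by the outer -3, so div: x = -5.

Answer: x ∈ {-5}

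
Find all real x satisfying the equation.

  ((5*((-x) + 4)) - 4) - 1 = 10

Step 1. [((5*((-x) + 4)) - 4) - 1 = 10] add 1: x sits inside (… - 1), so sub: (5*((-x) + 4)) - 4 = 11.
Step 2. [(5*((-x) + 4)) - 4 = 11] the outer -4 inverts by adding 4 ⇒ sub: 5*((-x) + 4) = 15.
Step 3. [5*((-x) + 4) = 15] 5·(inner) — divide through by 5, so div: (-x) + 4 = 3.
Step 4. [(-x) + 4 = 3] subtract 4: x sits inside (… + 4) ⇒ sub: -x = -1.
Step 5. [-x = -1] flip signs both sides, so neg: x = 1.

Answer: x ∈ {1}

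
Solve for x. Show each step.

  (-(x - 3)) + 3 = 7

Step 1. [(-(x - 3)) + 3 = 7] peel the +3: subtract 3 from each side, so sub: -(x - 3) = 4.
Step 2. [-(x - 3) = 4] leading − — multiply by −1, so neg: x - 3 = -4.
Step 3. [x - 3 = -4] peel the -3: add 3 from each side, so sub: x = -1.

Answer: x ∈ {-1}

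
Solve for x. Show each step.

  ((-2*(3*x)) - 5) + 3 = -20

Step 1. [((-2*(3*x)) - 5) + 3 = -20] 3 comes off first (subtract 3), so sub: (-2*(3*x)) - 5 = -23.
Step 2. [(-2*(3*x)) - 5 = -23] 5 comes off first (add 5) ⇒ sub: -2*(3*x) = -18.
Step 3. [-2*(3*x) = -18] leading coefficient -2: divide by -2, so div: 3*x = 9.
Step 4. [3*x = 9] leading coefficient 3: divide by 3, so div: x = 3.

Answer: x ∈ {3}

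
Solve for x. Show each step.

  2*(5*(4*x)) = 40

Step 1. [2*(5*(4*x)) = 40] 2·(inner) — divide through by 2. So div: 5*(4*x) = 20.
Step 2. [5*(4*x) = 20] 5·(inner) — divide through by 5. So div: 4*x = 4.
Step 3. [4*x = 4] divide by the outer 4, so div: x = 1.

Answer: x ∈ {1}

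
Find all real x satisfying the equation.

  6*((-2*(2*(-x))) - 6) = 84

Step 1. [6*((-2*(2*(-x))) - 6) = 84] leading coefficient 6: divide by 6 ⇒ div: (-2*(2*(-x))) - 6 = 14.
Step 2. [(-2*(2*(-x))) - 6 = 14] -2 | LHS and -2 | 14: pull -2 out, so factor: (2*(-x)) + 3 = -7.
Step 3. [(2*(-x)) + 3 = -7] peel the +3: subtract 3 from each side ⇒ sub: 2*(-x) = -10.
Step 4. [2*(-x) = -10] divide by the outer 2 ⇒ div: -x = -5.
Step 5. [-x = -5] LHS negated; negate both sides ⇒ neg: x = 5.

Answer: x ∈ {5}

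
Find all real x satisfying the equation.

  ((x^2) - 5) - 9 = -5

Step 1. [((x^2) - 5) - 9 = -5] the outer -9 inverts by adding 9 ⇒ sub: (x^2) - 5 = 4.
Step 2. [(x^2) - 5 = 4] 5 comes off first (add 5), so sub: x^2 = 9.
Step 3. [x^2 = 9] LHS squared, RHS 9 ≥ 0: apply √ (±), so sqrt: x = 3 or -3.

Answer: x ∈ {-3, 3}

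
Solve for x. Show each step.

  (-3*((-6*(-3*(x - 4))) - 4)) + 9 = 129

Step 1. [(-3*((-6*(-3*(x - 4))) - 4)) + 9 = 129] -3 | LHS and -3 | 129: pull -3 out ⇒ factor: ((-6*(-3*(x - 4))) - 4) - 3 = -43.
Step 2. [((-6*(-3*(x - 4))) - 4) - 3 = -43] the outer -3 inverts by adding 3. So sub: (-6*(-3*(x - 4))) - 4 = -40.
Step 3. [(-6*(-3*(x - 4))) - 4 = -40] 4 comes off first (add 4), so sub: -6*(-3*(x - 4)) = -36.
Step 4. [-6*(-3*(x - 4)) = -36] -6 out front; divide by -6 ⇒ div: -3*(x - 4) = 6.
Step 5. [-3*(x - 4) = 6] divide by the outer -3 ⇒ div: x - 4 = -2.
Step 6. [x - 4 = -2] peel the -4: add 4 from each side. So sub: x = 2.

Answer: x ∈ {2}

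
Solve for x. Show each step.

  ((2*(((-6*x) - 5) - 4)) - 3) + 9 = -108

Step 1. [((2*(((-6*x) - 5) - 4)) - 3) + 9 = -108] 9 comes off first (subtract 9), so sub: (2*(((-6*x) - 5) - 4)) - 3 = -117.
Step 2. [(2*(((-6*x) - 5) - 4)) - 3 = -117] add 3: x sits inside (… - 3), so sub: 2*(((-6*x) - 5) - 4) = -114.
Step 3. [2*(((-6*x) - 5) - 4) = -114] 2 out front; divide by 2. So div: ((-6*x) - 5) - 4 = -57.
Step 4. [((-6*x) - 5) - 4 = -57] peel the -4: add 4 from each side. So sub: (-6*x) - 5 = -53.
Step 5. [(-6*x) - 5 = -53] add 5: x sits inside (… - 5) ⇒ sub: -6*x = -48.
Step 6. [-6*x = -48] leading coefficient -6: divide by -6 ⇒ div: x = 8.

Answer: x ∈ {8}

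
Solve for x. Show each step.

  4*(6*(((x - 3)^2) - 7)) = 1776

Step 1. [4*(6*(((x - 3)^2) - 7)) = 1776] 4 out front; divide by 4. So div: 6*(((x - 3)^2) - 7) = 444.
Step 2. [6*(((x - 3)^2) - 7) = 444] 6 out front; divide by 6. So div: ((x - 3)^2) - 7 = 74.
Step 3. [((x - 3)^2) - 7 = 74] peel the -7: add 7 from each side, so sub: (x - 3)^2 = 81.
Step 4. [(x - 3)^2 = 81] LHS squared, RHS 81 ≥ 0: apply √ (±). So sqrt: x - 3 = 9 or -9.
Step 5. [x - 3 = 9 or -9] -3 is outermost — add 3 both sides. So sub: x = 12 or -6.

Answer: x ∈ {-6, 12}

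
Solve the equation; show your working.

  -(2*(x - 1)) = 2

Step 1. [-(2*(x - 1)) = 2] leading − — multiply by −1. So neg: 2*(x - 1) = -2.
Step 2. [2*(x - 1) = -2] leading coefficient 2: divide by 2 ⇒ div: x - 1 = -1.
Step 3. [x - 1 = -1] the outer -1 inverts by adding 1 ⇒ sub: x = 0.

Answer: x ∈ {0}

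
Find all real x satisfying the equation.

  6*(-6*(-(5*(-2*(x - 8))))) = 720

Step 1. [6*(-6*(-(5*(-2*(x - 8))))) = 720] leading coefficient 6: divide by 6 ⇒ div: -6*(-(5*(-2*(x - 8)))) = 120.
Step 2. [-6*(-(5*(-2*(x - 8)))) = 120] divide by the outer -6, so div: -(5*(-2*(x - 8))) = -20.
Step 3. [-(5*(-2*(x - 8))) = -20] LHS negated; negate both sides ⇒ neg: 5*(-2*(x - 8)) = 20.
Step 4. [5*(-2*(x - 8)) = 20] leading coefficient 5: divide by 5, so div: -2*(x - 8) = 4.
Step 5. [-2*(x - 8) = 4] leading coefficient -2: divide by -2, so div: x - 8 = -2.
Step 6. [x - 8 = -2] -8 is outermost — add 8 both sides. So sub: x = 6.

Answer: x ∈ {6}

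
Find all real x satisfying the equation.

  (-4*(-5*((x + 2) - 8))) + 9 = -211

Step 1. [(-4*(-5*((x + 2) - 8))) + 9 = -211] 9 comes off first (subtract 9) ⇒ sub: -4*(-5*((x + 2) - 8)) = -220.
Step 2. [-4*(-5*((x + 2) - 8)) = -220] divide by the outer -4 ⇒ div: -5*((x + 2) - 8) = 55.
Step 3. [-5*((x + 2) - 8) = 55] leading coefficient -5: divide by -5, so div: (x + 2) - 8 = -11.
Step 4. [(x + 2) - 8 = -11] -8 is outermost — add 8 both sides. So sub: x + 2 = -3.
Step 5. [x + 2 = -3] 2 comes off first (subtract 2) ⇒ sub: x = -5.

Answer: x ∈ {-5}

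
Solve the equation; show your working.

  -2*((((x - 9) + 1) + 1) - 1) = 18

Step 1. [-2*((((x - 9) + 1) + 1) - 1) = 18] divide by the outer -2, so div: (((x - 9) + 1) + 1) - 1 = -9.
Step 2. [(((x - 9) + 1) + 1) - 1 = -9] the outer -1 inverts by adding 1 ⇒ sub: ((x - 9) + 1) + 1 = -8.
Step 3. [((x - 9) + 1) + 1 = -8] 1 comes off first (subtract 1). So sub: (x - 9) + 1 = -9.
Step 4. [(x - 9) + 1 = -9] peel the +1: subtract 1 from each side, so sub: x - 9 = -10.
Step 5. [x - 9 = -10] peel the -9: add 9 from each side, so sub: x = -1.

Answer: x ∈ {-1}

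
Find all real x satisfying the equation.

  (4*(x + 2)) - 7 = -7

Step 1. [(4*(x + 2)) - 7 = -7] add 7: x sits inside (… - 7). So sub: 4*(x + 2) = 0.
Step 2. [4*(x + 2) = 0] LHS = 4·(…); ÷4 both sides, so div: x + 2 = 0.
Step 3. [x + 2 = 0] 2 comes off first (subtract 2). So sub: x = -2.

Answer: x ∈ {-2}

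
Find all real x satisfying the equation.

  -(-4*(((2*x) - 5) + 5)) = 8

Step 1. [-(-4*(((2*x) - 5) + 5)) = 8] LHS negated; negate both sides. So neg: -4*(((2*x) - 5) + 5) = -8.
Step 2. [-4*(((2*x) - 5) + 5) = -8] -4·(inner) — divide through by -4 ⇒ div: ((2*x) - 5) + 5 = 2.
Step 3. [((2*x) - 5) + 5 = 2] 5 comes off first (subtract 5), so sub: (2*x) - 5 = -3.
Step 4. [(2*x) - 5 = -3] peel the -5: add 5 from each side. So sub: 2*x = 2.
Step 5. [2*x = 2] 2·(inner) — divide through by 2, so div: x = 1.

Answer: x ∈ {1}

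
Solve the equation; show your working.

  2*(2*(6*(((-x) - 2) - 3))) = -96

Step 1. [2*(2*(6*(((-x) - 2) - 3))) = -96] leading coefficient 2: divide by 2 ⇒ div: 2*(6*(((-x) - 2) - 3)) = -48.
Step 2. [2*(6*(((-x) - 2) - 3)) = -48] LHS = 2·(…); ÷2 both sides ⇒ div: 6*(((-x) - 2) - 3) = -24.
Step 3. [6*(((-x) - 2) - 3) = -24] 6·(inner) — divide through by 6, so div: ((-x) - 2) - 3 = -4.
Step 4. [((-x) - 2) - 3 = -4] peel the -3: add 3 from each side ⇒ sub: (-x) - 2 = -1.
Step 5. [(-x) - 2 = -1] peel the -2: add 2 from each side, so sub: -x = 1.
Step 6. [-x = 1] flip signs both sides, so neg: x = -1.

Answer: x ∈ {-1}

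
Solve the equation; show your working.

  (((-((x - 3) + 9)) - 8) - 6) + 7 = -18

Step 1. [(((-((x - 3) + 9)) - 8) - 6) + 7 = -18] peel the +7: subtract 7 from each side. So sub: ((-((x - 3) + 9)) - 8) - 6 = -25.
Step 2. [((-((x - 3) + 9)) - 8) - 6 = -25] 6 comes off first (add 6), so sub: (-((x - 3) + 9)) - 8 = -19.
Step 3. [(-((x - 3) + 9)) - 8 = -19] the outer -8 inverts by adding 8, so sub: -((x - 3) + 9) = -11.
Step 4. [-((x - 3) + 9) = -11] LHS negated; negate both sides. So neg: (x - 3) + 9 = 11.
Step 5. [(x - 3) + 9 = 11] 9 comes off first (subtract 9), so sub: x - 3 = 2.
Step 6. [x - 3 = 2] add 3: x sits inside (… - 3) ⇒ sub: x = 5.

Answer: x ∈ {5}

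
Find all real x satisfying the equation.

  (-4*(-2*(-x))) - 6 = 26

Step 1. [(-4*(-2*(-x))) - 6 = 26] the outer -6 inverts by adding 6 ⇒ sub: -4*(-2*(-x)) = 32.
Step 2. [-4*(-2*(-x)) = 32] -4·(inner) — divide through by -4. So div: -2*(-x) = -8.
Step 3. [-2*(-x) = -8] LHS = -2·(…); ÷-2 both sides. So div: -x = 4.
Step 4. [-x = 4] leading − — multiply by −1, so neg: x = -4.

Answer: x ∈ {-4}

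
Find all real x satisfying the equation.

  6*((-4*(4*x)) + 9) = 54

Step 1. [6*((-4*(4*x)) + 9) = 54] 6 out front; divide by 6 ⇒ div: (-4*(4*x)) + 9 = 9.
Step 2. [(-4*(4*x)) + 9 = 9] +9 is outermost — subtract 9 both sides. So sub: -4*(4*x) = 0.
Step 3. [-4*(4*x) = 0] LHS = -4·(…); ÷-4 both sides. So div: 4*x = 0.
Step 4. [4*x = 0] 4 out front; divide by 4 ⇒ div: x = 0.

Answer: x ∈ {0}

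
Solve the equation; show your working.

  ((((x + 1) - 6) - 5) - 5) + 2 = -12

Step 1. [((((x + 1) - 6) - 5) - 5) + 2 = -12] 2 comes off first (subtract 2). So sub: (((x + 1) - 6) - 5) - 5 = -14.
Step 2. [(((x + 1) - 6) - 5) - 5 = -14] add 5: x sits inside (… - 5). So sub: ((x + 1) - 6) - 5 = -9.
Step 3. [((x + 1) - 6) - 5 = -9] -5 is outermost — add 5 both sides. So sub: (x + 1) - 6 = -4.
Step 4. [(x + 1) - 6 = -4] 6 comes off first (add 6) ⇒ sub: x + 1 = 2.
Step 5. [x + 1 = 2] subtract 1: x sits inside (… + 1) ⇒ sub: x = 1.

Answer: x ∈ {1}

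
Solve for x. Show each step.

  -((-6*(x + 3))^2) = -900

Step 1. [-((-6*(x + 3))^2) = -900] LHS negated; negate both sides, so neg: (-6*(x + 3))^2 = 900.
Step 2. [(-6*(x + 3))^2 = 900] LHS squared, RHS 900 ≥ 0: apply √ (±), so sqrt: -6*(x + 3) = 30 or -30.
Step 3. [-6*(x + 3) = 30 or -30] leading coefficient -6: divide by -6. So div: x + 3 = -5 or 5.
Step 4. [x + 3 = -5 or 5] 3 comes off first (subtract 3) ⇒ sub: x = -8 or 2.

Answer: x ∈ {-8, 2}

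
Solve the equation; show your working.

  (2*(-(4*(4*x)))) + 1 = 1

Step 1. [(2*(-(4*(4*x)))) + 1 = 1] peel the +1: subtract 1 from each side, so sub: 2*(-(4*(4*x))) = 0.
Step 2. [2*(-(4*(4*x))) = 0] divide by the outer 2, so div: -(4*(4*x)) = 0.
Step 3. [-(4*(4*x)) = 0] flip signs both sides, so neg: 4*(4*x) = 0.
Step 4. [4*(4*x) = 0] leading coefficient 4: divide by 4. So div: 4*x = 0.
Step 5. [4*x = 0] 4 out front; divide by 4 ⇒ div: x = 0.

Answer: x ∈ {0}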